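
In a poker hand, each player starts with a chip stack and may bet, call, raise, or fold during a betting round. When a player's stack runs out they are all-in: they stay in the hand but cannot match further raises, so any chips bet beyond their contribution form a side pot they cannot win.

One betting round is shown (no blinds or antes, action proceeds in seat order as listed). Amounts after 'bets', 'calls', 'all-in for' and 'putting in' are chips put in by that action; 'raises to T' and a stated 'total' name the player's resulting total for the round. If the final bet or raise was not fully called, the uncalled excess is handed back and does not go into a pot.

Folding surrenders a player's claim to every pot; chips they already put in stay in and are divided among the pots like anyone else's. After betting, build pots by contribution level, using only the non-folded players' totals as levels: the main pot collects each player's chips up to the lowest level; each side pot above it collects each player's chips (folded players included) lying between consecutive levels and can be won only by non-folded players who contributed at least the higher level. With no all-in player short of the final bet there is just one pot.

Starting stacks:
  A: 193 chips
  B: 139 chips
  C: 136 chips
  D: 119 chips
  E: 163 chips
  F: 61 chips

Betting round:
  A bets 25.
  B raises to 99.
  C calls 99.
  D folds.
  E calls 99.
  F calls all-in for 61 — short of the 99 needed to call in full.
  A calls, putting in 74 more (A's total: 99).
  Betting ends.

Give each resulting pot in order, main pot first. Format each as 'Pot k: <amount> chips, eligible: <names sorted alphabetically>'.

Contributions: A=99, B=99, C=99, E=99, F=61
Folded: D
Pot levels (distinct totals of non-folded players): 61, 99
Layer 1-61: 61 each from A, B, C, E, F = 61*5 = 305 chips; eligible A, B, C, E, F
Layer 62-99: 38 each from A, B, C, E = 38*4 = 152 chips; eligible A, B, C, E

Pot 1: 305 chips, eligible: A, B, C, E, F
Pot 2: 152 chips, eligible: A, B, C, E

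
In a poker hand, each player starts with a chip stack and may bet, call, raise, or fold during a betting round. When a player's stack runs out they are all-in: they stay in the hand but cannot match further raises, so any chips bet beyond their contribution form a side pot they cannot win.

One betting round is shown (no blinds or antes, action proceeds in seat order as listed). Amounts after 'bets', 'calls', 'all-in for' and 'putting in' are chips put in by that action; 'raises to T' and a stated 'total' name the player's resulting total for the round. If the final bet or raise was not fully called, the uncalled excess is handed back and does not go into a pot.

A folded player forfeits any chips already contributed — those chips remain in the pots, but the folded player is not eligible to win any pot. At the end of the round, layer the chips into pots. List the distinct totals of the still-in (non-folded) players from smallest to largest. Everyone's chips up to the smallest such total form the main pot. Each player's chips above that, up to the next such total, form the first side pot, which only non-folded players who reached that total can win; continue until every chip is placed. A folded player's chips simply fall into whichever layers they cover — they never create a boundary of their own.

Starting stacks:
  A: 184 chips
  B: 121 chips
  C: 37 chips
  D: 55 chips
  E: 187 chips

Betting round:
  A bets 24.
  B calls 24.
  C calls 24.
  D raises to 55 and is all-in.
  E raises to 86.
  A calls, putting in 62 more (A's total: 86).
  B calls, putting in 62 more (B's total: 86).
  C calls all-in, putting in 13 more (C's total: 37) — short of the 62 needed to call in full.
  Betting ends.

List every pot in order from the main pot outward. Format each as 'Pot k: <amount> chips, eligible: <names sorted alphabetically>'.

Pot 1: 185 chips, eligible: A, B, C, D, E
Pot 2: 72 chips, eligible: A, B, D, E
Pot 3: 93 chips, eligible: A, B, E

Derivation:
Contributions: A=86, B=86, C=37, D=55, E=86
Pot levels (distinct totals of non-folded players): 37, 55, 86
Layer 1-37: 37 each from A, B, C, D, E = 37*5 = 185 chips; eligible A, B, C, D, E
Layer 38-55: 18 each from A, B, D, E = 18*4 = 72 chips; eligible A, B, D, E
Layer 56-86: 31 each from A, B, E = 31*3 = 93 chips; eligible A, B, E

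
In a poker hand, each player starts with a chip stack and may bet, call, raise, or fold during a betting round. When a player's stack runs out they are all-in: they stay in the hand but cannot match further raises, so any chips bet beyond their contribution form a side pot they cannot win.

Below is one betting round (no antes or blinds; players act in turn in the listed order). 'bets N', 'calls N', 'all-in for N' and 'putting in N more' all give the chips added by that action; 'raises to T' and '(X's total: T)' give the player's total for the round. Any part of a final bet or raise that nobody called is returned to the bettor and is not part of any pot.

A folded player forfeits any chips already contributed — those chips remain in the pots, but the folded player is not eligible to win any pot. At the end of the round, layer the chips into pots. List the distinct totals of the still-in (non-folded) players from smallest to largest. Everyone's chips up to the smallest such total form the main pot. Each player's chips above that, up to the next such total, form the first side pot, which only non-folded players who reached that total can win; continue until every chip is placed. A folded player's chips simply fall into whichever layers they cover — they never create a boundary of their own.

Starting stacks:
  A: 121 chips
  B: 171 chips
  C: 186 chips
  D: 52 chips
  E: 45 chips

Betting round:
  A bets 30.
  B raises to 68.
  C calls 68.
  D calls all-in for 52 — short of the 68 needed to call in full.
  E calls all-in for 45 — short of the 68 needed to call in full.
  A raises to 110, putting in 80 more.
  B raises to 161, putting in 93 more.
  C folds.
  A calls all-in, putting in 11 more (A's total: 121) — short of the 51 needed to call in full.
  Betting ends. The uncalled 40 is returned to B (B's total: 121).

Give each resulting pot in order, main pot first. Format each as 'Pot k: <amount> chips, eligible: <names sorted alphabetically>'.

Pot 1: 225 chips, eligible: A, B, D, E
Pot 2: 28 chips, eligible: A, B, D
Pot 3: 154 chips, eligible: A, B

Derivation:
Contributions (after 40 returned to B): A=121, B=121, C=68, D=52, E=45
Folded: C
Pot levels (distinct totals of non-folded players): 45, 52, 121
Layer 1-45: 45 each from A, B, C, D, E = 45*5 = 225 chips; eligible A, B, D, E
Layer 46-52: 7 each from A, B, C, D = 7*4 = 28 chips; eligible A, B, D
Layer 53-121: A 69 + B 69 + C 16 = 154 chips; eligible A, B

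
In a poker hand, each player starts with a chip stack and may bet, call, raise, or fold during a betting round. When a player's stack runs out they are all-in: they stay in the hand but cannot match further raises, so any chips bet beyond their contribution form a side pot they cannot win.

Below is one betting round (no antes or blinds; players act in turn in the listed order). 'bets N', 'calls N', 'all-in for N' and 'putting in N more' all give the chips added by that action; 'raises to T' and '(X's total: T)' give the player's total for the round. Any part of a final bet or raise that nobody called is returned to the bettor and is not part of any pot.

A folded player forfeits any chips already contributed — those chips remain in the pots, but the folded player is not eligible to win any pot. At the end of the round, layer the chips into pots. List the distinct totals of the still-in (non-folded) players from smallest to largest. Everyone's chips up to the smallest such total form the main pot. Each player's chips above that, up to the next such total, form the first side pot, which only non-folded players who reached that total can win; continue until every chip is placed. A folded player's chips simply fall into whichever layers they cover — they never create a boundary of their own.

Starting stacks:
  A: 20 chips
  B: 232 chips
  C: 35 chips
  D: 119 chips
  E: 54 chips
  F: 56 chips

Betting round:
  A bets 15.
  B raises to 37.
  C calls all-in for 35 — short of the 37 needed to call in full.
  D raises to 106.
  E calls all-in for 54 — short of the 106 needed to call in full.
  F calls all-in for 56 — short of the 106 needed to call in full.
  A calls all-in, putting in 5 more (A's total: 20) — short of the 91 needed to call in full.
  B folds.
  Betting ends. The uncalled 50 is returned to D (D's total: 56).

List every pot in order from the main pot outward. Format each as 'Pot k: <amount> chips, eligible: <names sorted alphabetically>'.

Contributions (after 50 returned to D): A=20, B=37, C=35, D=56, E=54, F=56
Folded: B
Pot levels (distinct totals of non-folded players): 20, 35, 54, 56
Layer 1-20: 20 each from A, B, C, D, E, F = 20*6 = 120 chips; eligible A, C, D, E, F
Layer 21-35: 15 each from B, C, D, E, F = 15*5 = 75 chips; eligible C, D, E, F
Layer 36-54: B 2 + D 19 + E 19 + F 19 = 59 chips; eligible D, E, F
Layer 55-56: 2 each from D, F = 2*2 = 4 chips; eligible D, F

Pot 1: 120 chips, eligible: A, C, D, E, F
Pot 2: 75 chips, eligible: C, D, E, F
Pot 3: 59 chips, eligible: D, E, F
Pot 4: 4 chips, eligible: D, F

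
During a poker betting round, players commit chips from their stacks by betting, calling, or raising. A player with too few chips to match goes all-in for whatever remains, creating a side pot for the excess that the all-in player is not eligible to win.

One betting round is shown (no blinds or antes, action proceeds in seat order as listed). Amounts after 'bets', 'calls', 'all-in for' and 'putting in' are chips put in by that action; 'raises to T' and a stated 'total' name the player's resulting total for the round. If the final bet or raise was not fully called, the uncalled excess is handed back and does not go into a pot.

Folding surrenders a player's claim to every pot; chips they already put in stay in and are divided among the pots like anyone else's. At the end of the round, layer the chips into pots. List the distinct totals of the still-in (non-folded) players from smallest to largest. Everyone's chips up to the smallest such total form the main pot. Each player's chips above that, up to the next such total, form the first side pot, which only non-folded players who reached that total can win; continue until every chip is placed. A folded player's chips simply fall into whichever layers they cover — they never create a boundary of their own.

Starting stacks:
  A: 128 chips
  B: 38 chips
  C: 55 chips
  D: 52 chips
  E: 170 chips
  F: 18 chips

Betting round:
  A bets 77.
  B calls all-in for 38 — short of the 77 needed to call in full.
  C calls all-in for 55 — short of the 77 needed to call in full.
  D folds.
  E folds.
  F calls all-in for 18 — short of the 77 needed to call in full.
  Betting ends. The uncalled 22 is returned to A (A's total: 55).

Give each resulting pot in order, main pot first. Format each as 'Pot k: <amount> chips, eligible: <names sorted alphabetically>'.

Contributions (after 22 returned to A): A=55, B=38, C=55, F=18
Folded: D, E
Pot levels (distinct totals of non-folded players): 18, 38, 55
Layer 1-18: 18 each from A, B, C, F = 18*4 = 72 chips; eligible A, B, C, F
Layer 19-38: 20 each from A, B, C = 20*3 = 60 chips; eligible A, B, C
Layer 39-55: 17 each from A, C = 17*2 = 34 chips; eligible A, C

Pot 1: 72 chips, eligible: A, B, C, F
Pot 2: 60 chips, eligible: A, B, C
Pot 3: 34 chips, eligible: A, C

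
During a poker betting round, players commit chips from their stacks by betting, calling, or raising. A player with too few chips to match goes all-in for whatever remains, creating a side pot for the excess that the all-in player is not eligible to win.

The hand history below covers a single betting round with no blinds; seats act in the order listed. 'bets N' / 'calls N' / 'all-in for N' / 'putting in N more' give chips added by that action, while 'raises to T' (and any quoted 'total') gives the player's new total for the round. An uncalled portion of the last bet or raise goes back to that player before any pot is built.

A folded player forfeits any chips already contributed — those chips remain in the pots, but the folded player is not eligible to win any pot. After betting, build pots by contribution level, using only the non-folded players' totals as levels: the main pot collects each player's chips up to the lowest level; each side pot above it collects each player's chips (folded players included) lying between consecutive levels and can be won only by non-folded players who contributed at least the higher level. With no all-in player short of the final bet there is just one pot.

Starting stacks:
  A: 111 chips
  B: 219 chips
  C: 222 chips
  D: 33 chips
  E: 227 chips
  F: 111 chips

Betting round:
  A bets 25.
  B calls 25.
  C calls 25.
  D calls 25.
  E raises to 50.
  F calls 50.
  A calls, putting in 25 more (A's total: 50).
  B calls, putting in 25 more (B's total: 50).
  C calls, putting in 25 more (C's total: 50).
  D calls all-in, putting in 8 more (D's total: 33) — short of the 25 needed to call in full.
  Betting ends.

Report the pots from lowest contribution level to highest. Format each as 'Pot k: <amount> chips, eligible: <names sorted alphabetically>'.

Contributions: A=50, B=50, C=50, D=33, E=50, F=50
Pot levels (distinct totals of non-folded players): 33, 50
Layer 1-33: 33 each from A, B, C, D, E, F = 33*6 = 198 chips; eligible A, B, C, D, E, F
Layer 34-50: 17 each from A, B, C, E, F = 17*5 = 85 chips; eligible A, B, C, E, F

Pot 1: 198 chips, eligible: A, B, C, D, E, F
Pot 2: 85 chips, eligible: A, B, C, E, F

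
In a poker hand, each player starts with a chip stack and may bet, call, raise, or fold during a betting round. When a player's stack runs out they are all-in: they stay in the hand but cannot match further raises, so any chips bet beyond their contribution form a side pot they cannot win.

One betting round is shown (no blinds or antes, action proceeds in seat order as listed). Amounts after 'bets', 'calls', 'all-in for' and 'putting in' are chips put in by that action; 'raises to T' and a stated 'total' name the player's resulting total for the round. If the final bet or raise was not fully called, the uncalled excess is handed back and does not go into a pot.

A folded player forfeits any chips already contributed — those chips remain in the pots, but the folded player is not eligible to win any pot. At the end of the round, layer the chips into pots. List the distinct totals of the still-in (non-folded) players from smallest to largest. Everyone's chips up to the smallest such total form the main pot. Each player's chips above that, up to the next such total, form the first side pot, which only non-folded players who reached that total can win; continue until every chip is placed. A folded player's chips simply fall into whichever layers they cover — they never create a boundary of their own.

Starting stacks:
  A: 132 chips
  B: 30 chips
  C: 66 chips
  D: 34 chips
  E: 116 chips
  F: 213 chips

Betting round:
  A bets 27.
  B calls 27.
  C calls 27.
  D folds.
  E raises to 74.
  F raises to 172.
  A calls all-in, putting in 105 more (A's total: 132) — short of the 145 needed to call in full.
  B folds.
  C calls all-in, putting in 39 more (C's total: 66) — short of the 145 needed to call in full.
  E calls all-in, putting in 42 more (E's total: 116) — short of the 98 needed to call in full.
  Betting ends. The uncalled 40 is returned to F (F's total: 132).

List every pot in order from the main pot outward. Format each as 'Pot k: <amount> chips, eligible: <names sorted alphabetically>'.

Pot 1: 291 chips, eligible: A, C, E, F
Pot 2: 150 chips, eligible: A, E, F
Pot 3: 32 chips, eligible: A, F

Derivation:
Contributions (after 40 returned to F): A=132, B=27, C=66, E=116, F=132
Folded: B, D
Pot levels (distinct totals of non-folded players): 66, 116, 132
Layer 1-66: A 66 + B 27 + C 66 + E 66 + F 66 = 291 chips; eligible A, C, E, F
Layer 67-116: 50 each from A, E, F = 50*3 = 150 chips; eligible A, E, F
Layer 117-132: 16 each from A, F = 16*2 = 32 chips; eligible A, F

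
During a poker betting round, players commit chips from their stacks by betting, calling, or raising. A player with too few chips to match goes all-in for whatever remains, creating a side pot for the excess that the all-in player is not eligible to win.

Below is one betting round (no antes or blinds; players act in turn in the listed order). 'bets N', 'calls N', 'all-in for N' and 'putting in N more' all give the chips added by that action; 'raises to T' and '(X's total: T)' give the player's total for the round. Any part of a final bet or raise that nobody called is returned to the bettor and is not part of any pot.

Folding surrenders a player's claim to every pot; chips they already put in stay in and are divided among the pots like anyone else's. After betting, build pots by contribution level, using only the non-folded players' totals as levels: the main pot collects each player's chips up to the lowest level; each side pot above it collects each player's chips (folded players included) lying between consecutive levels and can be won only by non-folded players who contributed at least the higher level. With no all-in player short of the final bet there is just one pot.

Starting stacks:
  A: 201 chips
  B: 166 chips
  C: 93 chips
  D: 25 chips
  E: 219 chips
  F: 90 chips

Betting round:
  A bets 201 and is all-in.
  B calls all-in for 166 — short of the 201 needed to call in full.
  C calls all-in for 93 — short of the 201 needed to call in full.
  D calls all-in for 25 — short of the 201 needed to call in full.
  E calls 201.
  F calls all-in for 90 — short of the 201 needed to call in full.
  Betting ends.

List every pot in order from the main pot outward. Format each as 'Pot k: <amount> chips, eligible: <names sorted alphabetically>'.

Pot 1: 150 chips, eligible: A, B, C, D, E, F
Pot 2: 325 chips, eligible: A, B, C, E, F
Pot 3: 12 chips, eligible: A, B, C, E
Pot 4: 219 chips, eligible: A, B, E
Pot 5: 70 chips, eligible: A, E

Derivation:
Contributions: A=201, B=166, C=93, D=25, E=201, F=90
Pot levels (distinct totals of non-folded players): 25, 90, 93, 166, 201
Layer 1-25: 25 each from A, B, C, D, E, F = 25*6 = 150 chips; eligible A, B, C, D, E, F
Layer 26-90: 65 each from A, B, C, E, F = 65*5 = 325 chips; eligible A, B, C, E, F
Layer 91-93: 3 each from A, B, C, E = 3*4 = 12 chips; eligible A, B, C, E
Layer 94-166: 73 each from A, B, E = 73*3 = 219 chips; eligible A, B, E
Layer 167-201: 35 each from A, E = 35*2 = 70 chips; eligible A, E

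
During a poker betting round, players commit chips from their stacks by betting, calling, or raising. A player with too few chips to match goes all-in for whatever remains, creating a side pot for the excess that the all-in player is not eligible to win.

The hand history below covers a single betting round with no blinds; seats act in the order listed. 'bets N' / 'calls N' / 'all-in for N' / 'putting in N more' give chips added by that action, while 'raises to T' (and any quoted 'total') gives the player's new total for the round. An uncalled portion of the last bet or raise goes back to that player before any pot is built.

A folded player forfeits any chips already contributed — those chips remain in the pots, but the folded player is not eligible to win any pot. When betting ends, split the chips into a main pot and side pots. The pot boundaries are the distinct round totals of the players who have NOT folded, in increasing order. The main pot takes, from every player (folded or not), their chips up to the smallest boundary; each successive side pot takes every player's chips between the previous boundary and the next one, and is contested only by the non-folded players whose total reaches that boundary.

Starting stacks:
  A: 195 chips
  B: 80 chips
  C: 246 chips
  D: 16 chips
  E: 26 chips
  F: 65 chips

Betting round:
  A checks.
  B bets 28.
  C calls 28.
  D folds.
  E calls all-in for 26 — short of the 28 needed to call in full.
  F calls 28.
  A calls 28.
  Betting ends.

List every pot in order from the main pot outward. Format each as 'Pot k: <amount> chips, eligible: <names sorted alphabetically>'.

Contributions: A=28, B=28, C=28, E=26, F=28
Folded: D
Pot levels (distinct totals of non-folded players): 26, 28
Layer 1-26: 26 each from A, B, C, E, F = 26*5 = 130 chips; eligible A, B, C, E, F
Layer 27-28: 2 each from A, B, C, F = 2*4 = 8 chips; eligible A, B, C, F

Pot 1: 130 chips, eligible: A, B, C, E, F
Pot 2: 8 chips, eligible: A, B, C, F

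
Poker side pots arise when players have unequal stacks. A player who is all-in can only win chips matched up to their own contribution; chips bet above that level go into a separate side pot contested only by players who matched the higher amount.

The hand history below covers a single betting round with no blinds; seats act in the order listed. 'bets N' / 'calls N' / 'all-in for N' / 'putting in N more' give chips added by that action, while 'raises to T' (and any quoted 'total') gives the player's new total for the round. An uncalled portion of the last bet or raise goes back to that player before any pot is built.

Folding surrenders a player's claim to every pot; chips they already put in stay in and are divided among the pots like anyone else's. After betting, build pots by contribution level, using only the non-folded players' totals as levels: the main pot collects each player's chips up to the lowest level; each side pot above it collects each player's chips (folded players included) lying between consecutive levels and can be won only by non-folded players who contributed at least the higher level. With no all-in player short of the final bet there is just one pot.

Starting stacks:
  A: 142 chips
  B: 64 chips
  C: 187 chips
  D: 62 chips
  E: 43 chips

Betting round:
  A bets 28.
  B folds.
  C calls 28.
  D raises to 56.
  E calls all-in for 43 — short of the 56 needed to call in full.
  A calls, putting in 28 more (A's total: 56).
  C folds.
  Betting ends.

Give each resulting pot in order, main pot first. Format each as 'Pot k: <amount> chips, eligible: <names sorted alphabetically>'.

Pot 1: 157 chips, eligible: A, D, E
Pot 2: 26 chips, eligible: A, D

Derivation:
Contributions: A=56, C=28, D=56, E=43
Folded: B, C
Pot levels (distinct totals of non-folded players): 43, 56
Layer 1-43: A 43 + C 28 + D 43 + E 43 = 157 chips; eligible A, D, E
Layer 44-56: 13 each from A, D = 13*2 = 26 chips; eligible A, D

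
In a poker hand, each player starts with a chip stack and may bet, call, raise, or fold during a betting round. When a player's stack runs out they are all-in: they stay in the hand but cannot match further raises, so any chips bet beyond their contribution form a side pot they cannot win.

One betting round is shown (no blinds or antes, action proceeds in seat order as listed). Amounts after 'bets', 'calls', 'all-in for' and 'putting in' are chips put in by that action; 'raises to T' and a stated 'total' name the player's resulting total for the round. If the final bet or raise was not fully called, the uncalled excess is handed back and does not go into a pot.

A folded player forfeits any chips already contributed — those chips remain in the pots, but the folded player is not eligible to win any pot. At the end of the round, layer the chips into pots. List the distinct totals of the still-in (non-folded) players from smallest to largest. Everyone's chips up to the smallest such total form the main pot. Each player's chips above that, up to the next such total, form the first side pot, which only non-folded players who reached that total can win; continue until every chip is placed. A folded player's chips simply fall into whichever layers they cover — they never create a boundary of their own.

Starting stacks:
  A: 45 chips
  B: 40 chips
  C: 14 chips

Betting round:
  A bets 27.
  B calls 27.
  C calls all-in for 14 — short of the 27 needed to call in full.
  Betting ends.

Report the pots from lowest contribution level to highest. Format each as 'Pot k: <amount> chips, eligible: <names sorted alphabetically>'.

Pot 1: 42 chips, eligible: A, B, C
Pot 2: 26 chips, eligible: A, B

Derivation:
Contributions: A=27, B=27, C=14
Pot levels (distinct totals of non-folded players): 14, 27
Layer 1-14: 14 each from A, B, C = 14*3 = 42 chips; eligible A, B, C
Layer 15-27: 13 each from A, B = 13*2 = 26 chips; eligible A, B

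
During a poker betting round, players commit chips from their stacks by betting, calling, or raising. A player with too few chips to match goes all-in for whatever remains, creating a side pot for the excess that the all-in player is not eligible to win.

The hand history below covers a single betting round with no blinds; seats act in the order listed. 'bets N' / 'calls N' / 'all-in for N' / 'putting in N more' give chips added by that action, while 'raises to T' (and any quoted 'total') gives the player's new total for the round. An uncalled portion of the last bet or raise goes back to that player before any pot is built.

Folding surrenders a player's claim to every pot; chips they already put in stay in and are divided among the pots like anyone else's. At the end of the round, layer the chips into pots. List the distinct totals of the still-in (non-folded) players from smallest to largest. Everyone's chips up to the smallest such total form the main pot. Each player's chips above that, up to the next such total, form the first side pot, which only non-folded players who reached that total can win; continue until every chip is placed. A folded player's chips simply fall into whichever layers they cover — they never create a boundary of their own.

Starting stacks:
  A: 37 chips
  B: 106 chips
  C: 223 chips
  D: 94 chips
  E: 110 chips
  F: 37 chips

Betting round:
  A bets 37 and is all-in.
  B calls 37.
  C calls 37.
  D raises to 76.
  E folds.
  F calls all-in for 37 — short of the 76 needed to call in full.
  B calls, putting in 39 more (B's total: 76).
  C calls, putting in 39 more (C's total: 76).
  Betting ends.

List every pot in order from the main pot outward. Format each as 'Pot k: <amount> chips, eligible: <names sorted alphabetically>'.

Pot 1: 185 chips, eligible: A, B, C, D, F
Pot 2: 117 chips, eligible: B, C, D

Derivation:
Contributions: A=37, B=76, C=76, D=76, F=37
Folded: E
Pot levels (distinct totals of non-folded players): 37, 76
Layer 1-37: 37 each from A, B, C, D, F = 37*5 = 185 chips; eligible A, B, C, D, F
Layer 38-76: 39 each from B, C, D = 39*3 = 117 chips; eligible B, C, D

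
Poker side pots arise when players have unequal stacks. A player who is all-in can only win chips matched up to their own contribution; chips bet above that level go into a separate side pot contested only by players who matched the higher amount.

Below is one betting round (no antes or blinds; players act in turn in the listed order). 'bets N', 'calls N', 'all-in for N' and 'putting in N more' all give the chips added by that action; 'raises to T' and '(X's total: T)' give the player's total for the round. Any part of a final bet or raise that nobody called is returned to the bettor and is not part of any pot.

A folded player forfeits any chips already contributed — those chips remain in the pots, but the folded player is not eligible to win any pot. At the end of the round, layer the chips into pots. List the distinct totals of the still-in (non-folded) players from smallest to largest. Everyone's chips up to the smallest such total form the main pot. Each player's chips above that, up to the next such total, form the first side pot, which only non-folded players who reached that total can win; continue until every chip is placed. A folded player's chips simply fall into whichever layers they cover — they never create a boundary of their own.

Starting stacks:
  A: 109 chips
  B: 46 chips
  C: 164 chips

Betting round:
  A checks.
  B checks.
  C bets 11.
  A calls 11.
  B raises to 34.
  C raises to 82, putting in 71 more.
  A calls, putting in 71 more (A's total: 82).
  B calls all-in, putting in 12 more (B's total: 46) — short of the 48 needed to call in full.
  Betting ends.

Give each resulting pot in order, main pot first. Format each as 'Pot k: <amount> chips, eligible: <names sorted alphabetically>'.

Pot 1: 138 chips, eligible: A, B, C
Pot 2: 72 chips, eligible: A, C

Derivation:
Contributions: A=82, B=46, C=82
Pot levels (distinct totals of non-folded players): 46, 82
Layer 1-46: 46 each from A, B, C = 46*3 = 138 chips; eligible A, B, C
Layer 47-82: 36 each from A, C = 36*2 = 72 chips; eligible A, C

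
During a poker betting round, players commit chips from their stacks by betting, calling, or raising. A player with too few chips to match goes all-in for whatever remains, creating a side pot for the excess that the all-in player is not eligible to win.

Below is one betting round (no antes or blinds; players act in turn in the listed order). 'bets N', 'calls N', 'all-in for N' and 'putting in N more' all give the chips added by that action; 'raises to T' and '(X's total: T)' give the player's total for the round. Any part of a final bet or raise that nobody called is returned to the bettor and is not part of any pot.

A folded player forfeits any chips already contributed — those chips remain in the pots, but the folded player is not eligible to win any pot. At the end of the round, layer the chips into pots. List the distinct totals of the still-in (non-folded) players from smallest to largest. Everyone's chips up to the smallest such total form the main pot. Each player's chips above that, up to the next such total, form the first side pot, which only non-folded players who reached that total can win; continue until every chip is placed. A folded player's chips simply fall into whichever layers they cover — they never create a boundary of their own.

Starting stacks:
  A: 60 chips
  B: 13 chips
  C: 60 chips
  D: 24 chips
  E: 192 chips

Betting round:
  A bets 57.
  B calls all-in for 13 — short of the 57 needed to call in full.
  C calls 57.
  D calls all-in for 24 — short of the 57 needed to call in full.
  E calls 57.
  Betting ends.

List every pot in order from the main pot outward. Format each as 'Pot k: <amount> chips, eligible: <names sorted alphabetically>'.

Pot 1: 65 chips, eligible: A, B, C, D, E
Pot 2: 44 chips, eligible: A, C, D, E
Pot 3: 99 chips, eligible: A, C, E

Derivation:
Contributions: A=57, B=13, C=57, D=24, E=57
Pot levels (distinct totals of non-folded players): 13, 24, 57
Layer 1-13: 13 each from A, B, C, D, E = 13*5 = 65 chips; eligible A, B, C, D, E
Layer 14-24: 11 each from A, C, D, E = 11*4 = 44 chips; eligible A, C, D, E
Layer 25-57: 33 each from A, C, E = 33*3 = 99 chips; eligible A, C, E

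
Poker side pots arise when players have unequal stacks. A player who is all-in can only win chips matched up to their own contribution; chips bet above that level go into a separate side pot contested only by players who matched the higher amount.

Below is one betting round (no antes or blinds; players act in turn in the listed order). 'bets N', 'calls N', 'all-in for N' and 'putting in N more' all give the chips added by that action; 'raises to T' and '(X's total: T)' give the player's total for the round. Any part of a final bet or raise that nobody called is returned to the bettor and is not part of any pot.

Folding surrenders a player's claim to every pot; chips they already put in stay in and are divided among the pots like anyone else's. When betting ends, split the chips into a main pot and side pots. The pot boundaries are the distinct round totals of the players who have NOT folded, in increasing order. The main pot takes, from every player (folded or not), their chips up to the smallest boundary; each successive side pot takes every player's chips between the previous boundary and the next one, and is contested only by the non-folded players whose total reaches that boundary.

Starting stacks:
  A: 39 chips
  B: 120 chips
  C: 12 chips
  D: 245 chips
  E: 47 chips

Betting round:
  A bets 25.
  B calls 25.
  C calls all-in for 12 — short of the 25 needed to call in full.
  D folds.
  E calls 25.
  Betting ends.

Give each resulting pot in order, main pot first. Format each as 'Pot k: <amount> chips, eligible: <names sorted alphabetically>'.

Contributions: A=25, B=25, C=12, E=25
Folded: D
Pot levels (distinct totals of non-folded players): 12, 25
Layer 1-12: 12 each from A, B, C, E = 12*4 = 48 chips; eligible A, B, C, E
Layer 13-25: 13 each from A, B, E = 13*3 = 39 chips; eligible A, B, E

Pot 1: 48 chips, eligible: A, B, C, E
Pot 2: 39 chips, eligible: A, B, E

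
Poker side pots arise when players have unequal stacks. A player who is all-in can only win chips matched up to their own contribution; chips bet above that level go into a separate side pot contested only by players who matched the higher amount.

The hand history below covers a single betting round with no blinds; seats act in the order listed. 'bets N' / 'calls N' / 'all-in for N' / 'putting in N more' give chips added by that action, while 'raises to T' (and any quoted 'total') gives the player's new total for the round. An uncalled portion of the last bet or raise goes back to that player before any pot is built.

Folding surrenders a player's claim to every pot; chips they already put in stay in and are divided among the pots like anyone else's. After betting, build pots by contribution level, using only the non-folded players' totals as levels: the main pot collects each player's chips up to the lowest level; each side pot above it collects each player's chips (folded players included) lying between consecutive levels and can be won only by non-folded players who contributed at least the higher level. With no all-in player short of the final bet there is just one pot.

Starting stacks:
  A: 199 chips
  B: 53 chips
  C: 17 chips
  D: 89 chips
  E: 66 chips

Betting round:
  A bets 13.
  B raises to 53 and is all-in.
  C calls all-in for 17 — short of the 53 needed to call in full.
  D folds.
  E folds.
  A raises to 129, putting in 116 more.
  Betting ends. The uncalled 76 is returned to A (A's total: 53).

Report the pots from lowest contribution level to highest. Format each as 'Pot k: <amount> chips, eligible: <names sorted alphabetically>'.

Contributions (after 76 returned to A): A=53, B=53, C=17
Folded: D, E
Pot levels (distinct totals of non-folded players): 17, 53
Layer 1-17: 17 each from A, B, C = 17*3 = 51 chips; eligible A, B, C
Layer 18-53: 36 each from A, B = 36*2 = 72 chips; eligible A, B

Pot 1: 51 chips, eligible: A, B, C
Pot 2: 72 chips, eligible: A, B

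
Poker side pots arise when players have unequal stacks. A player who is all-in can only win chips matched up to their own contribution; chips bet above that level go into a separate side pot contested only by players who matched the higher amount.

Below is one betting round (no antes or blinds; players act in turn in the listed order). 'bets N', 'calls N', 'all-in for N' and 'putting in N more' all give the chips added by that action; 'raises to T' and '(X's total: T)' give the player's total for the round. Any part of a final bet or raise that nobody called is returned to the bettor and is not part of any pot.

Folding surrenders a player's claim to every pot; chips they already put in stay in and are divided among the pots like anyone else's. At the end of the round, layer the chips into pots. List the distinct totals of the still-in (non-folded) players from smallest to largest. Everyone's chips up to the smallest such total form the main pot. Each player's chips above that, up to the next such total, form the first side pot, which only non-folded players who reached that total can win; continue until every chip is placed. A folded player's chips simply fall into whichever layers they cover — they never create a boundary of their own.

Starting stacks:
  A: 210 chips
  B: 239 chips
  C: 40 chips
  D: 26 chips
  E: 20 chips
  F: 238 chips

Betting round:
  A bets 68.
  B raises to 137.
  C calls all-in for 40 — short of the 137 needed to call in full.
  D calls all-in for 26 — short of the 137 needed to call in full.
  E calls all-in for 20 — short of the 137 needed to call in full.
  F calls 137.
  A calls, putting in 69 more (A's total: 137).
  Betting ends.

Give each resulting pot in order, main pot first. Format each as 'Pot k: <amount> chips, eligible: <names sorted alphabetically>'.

Contributions: A=137, B=137, C=40, D=26, E=20, F=137
Pot levels (distinct totals of non-folded players): 20, 26, 40, 137
Layer 1-20: 20 each from A, B, C, D, E, F = 20*6 = 120 chips; eligible A, B, C, D, E, F
Layer 21-26: 6 each from A, B, C, D, F = 6*5 = 30 chips; eligible A, B, C, D, F
Layer 27-40: 14 each from A, B, C, F = 14*4 = 56 chips; eligible A, B, C, F
Layer 41-137: 97 each from A, B, F = 97*3 = 291 chips; eligible A, B, F

Pot 1: 120 chips, eligible: A, B, C, D, E, F
Pot 2: 30 chips, eligible: A, B, C, D, F
Pot 3: 56 chips, eligible: A, B, C, F
Pot 4: 291 chips, eligible: A, B, F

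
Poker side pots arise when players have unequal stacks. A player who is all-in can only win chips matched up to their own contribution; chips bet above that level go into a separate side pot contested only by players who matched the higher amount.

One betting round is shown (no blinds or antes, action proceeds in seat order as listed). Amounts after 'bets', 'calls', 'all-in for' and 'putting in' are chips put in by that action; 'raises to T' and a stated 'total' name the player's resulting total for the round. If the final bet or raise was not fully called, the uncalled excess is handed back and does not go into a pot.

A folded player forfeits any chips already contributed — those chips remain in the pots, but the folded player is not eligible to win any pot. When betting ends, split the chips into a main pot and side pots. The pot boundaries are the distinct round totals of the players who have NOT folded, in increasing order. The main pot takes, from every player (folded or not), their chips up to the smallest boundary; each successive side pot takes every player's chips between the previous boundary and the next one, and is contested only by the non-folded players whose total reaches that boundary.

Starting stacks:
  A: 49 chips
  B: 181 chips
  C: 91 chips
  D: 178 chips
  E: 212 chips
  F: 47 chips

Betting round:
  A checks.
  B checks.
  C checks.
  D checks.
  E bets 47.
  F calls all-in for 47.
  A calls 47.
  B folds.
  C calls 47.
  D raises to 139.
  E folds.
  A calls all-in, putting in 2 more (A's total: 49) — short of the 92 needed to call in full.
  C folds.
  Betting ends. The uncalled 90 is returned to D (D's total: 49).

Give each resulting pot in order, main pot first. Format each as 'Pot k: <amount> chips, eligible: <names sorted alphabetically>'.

Contributions (after 90 returned to D): A=49, C=47, D=49, E=47, F=47
Folded: B, C, E
Pot levels (distinct totals of non-folded players): 47, 49
Layer 1-47: 47 each from A, C, D, E, F = 47*5 = 235 chips; eligible A, D, F
Layer 48-49: 2 each from A, D = 2*2 = 4 chips; eligible A, D

Pot 1: 235 chips, eligible: A, D, F
Pot 2: 4 chips, eligible: A, D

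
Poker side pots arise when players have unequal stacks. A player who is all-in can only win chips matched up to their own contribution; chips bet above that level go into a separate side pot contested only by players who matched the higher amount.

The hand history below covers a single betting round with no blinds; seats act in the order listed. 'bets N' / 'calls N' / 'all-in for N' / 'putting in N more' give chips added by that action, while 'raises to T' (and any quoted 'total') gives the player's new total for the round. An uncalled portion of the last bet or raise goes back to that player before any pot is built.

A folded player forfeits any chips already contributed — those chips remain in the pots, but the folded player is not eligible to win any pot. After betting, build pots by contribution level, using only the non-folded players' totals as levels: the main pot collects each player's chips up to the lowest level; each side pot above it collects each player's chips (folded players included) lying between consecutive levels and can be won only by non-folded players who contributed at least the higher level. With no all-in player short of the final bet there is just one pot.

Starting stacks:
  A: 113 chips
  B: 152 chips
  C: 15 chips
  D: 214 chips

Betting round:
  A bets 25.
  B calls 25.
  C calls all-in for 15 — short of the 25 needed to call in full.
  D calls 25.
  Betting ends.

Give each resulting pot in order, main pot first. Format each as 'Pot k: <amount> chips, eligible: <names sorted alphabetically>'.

Contributions: A=25, B=25, C=15, D=25
Pot levels (distinct totals of non-folded players): 15, 25
Layer 1-15: 15 each from A, B, C, D = 15*4 = 60 chips; eligible A, B, C, D
Layer 16-25: 10 each from A, B, D = 10*3 = 30 chips; eligible A, B, D

Pot 1: 60 chips, eligible: A, B, C, D
Pot 2: 30 chips, eligible: A, B, D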